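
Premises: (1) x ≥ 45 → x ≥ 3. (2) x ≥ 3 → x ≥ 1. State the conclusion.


Hypothetical syllogism: P → Q, Q → R ⊢ P → R
Premise 1: x ≥ 45 → x ≥ 3
Premise 2: x ≥ 3 → x ≥ 1
Chain the implications: the middle term (x ≥ 3) links the two.
Conclusion: If x ≥ 45, then x ≥ 1.

If x ≥ 45, then x ≥ 1.


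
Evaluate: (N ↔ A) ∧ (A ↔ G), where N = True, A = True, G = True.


N = True, A = True, G = True
Step 1: N ↔ A is true when N and A have the same value. Result: True
Step 2: A ↔ G is true when A and G have the same value. Result: True
Step 3: True ∧ True = True

True


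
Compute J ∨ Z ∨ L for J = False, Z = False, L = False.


J = False, Z = False, L = False
Step 1: J ∨ Z = False OR False = False
Step 2: False ∨ L = False OR False = False
OR is true when at least one operand is true.

False


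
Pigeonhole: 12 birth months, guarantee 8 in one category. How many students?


Pigeonhole: to guarantee k in one of n categories, need (k-1)×n + 1.
k = 8, n = 12
Minimum = (8-1) × 12 + 1 = 7 × 12 + 1

85


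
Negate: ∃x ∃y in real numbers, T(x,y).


Original: ∃x ∃y T(x,y)
Rule: ¬∀→∃, ¬∃→∀, negate predicate.
Negation: ∀x ∀y ¬T(x,y)

∀x ∀y ¬T(x,y)


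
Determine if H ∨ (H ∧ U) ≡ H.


Expression 1: H ∨ (H ∧ U)
Expression 2: H
Truth table (H U | Expr1 Expr2):
  T T |   T     T
  T F |   T     T
  F T |   F     F
  F F |   F     F
All 4 rows agree, so the expressions are logically equivalent.

Yes


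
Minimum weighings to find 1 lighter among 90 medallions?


Each weighing has 3 outcomes (left heavy / balance / right heavy), so k weighings distinguish at most 3^k cases; splitting into three near-equal groups achieves this.
Need 3^k ≥ 90: 3^4 = 81 < 90 ≤ 3^5 = 243
k = ⌈log₃(90)⌉ = 5

5


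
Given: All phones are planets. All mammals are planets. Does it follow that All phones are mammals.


Premise 1: All phones are planets.
Premise 2: All mammals are planets.
Conclusion: All phones are mammals.
Fallacy: undistributed middle. planets is predicate in both.
Counterexample: phones and mammals could be disjoint subsets of planets.

Invalid


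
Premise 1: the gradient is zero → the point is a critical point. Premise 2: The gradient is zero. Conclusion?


Modus ponens: P → Q, P ⊢ Q
P: the gradient is zero
Q: the point is a critical point
We have P → Q and P is true.
By modus ponens, Q must be true.

The point is a critical point


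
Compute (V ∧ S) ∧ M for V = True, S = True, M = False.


V = True, S = True, M = False
Step 1: V ∧ S = True AND True = True
Step 2: True ∧ M = True AND False = False
AND is true only when ALL operands are true.

False


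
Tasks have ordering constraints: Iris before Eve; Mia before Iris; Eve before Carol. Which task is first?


Constraints: Iris before Eve; Mia before Iris; Eve before Carol
The first task can have nothing scheduled before it, so it must never appear on the right of a 'before'.
Tasks appearing after some 'before': Eve, Iris, Carol.
The only task not in that list is Mia → it is first.

Mia


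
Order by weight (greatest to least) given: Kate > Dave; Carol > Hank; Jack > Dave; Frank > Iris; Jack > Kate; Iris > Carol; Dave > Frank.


Constraints: Kate > Dave; Carol > Hank; Jack > Dave; Frank > Iris; Jack > Kate; Iris > Carol; Dave > Frank
Method: at each step, the next-highest is the one remaining person who never appears on the smaller side of a constraint between remaining people.
  Step 1: remaining {Kate, Dave, Carol, Hank, Jack, Frank, Iris}; on the smaller side: {Kate, Dave, Carol, Hank, Frank, Iris} → Jack is next (Jack > Dave; Jack > Kate).
  Step 2: remaining {Kate, Dave, Carol, Hank, Frank, Iris}; on the smaller side: {Dave, Carol, Hank, Frank, Iris} → Kate is next (Kate > Dave).
  Step 3: remaining {Dave, Carol, Hank, Frank, Iris}; on the smaller side: {Carol, Hank, Frank, Iris} → Dave is next (Dave > Frank).
  Step 4: remaining {Carol, Hank, Frank, Iris}; on the smaller side: {Carol, Hank, Iris} → Frank is next (Frank > Iris).
  Step 5: remaining {Carol, Hank, Iris}; on the smaller side: {Carol, Hank} → Iris is next (Iris > Carol).
  Step 6: remaining {Carol, Hank}; on the smaller side: {Hank} → Carol is next (Carol > Hank).
  Step 7: only Hank remains → lowest.
Final ranking (highest to lowest):

Jack > Kate > Dave > Frank > Iris > Carol > Hank


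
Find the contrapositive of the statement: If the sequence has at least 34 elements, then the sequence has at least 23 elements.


Original: If the sequence has at least 34 elements, then the sequence has at least 23 elements
Contrapositive: If ¬Q, then ¬P
Negate Q: not (the sequence has at least 23 elements)
Negate P: not (the sequence has at least 34 elements)

If not (the sequence has at least 23 elements), then not (the sequence has at least 34 elements).


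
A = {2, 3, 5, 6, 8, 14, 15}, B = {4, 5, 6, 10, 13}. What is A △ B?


A = {2, 3, 5, 6, 8, 14, 15}
B = {4, 5, 6, 10, 13}
Operation: symmetric difference
In A only: [2, 3, 8, 14, 15], in B only: [4, 10, 13]

{2, 3, 4, 8, 10, 13, 14, 15}


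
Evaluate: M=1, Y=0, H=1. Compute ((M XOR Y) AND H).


M XOR Y = 1^0 = 1
1 AND 1 = 1

1


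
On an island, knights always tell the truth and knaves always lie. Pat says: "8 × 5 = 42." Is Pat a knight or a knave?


Statement: "8 × 5 = 42."
Actual: 8 × 5 = 40
Claimed: 42
Statement is FALSE → Pat lies → Knave

Knave


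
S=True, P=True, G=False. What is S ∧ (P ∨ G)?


S = True, P = True, G = False
Expression: S ∧ (P ∨ G)
Step 1: P ∨ G = True OR False = True
Step 2: S ∧ (True) = True AND True = True

True


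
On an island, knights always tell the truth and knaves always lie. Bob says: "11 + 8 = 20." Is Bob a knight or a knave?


Statement: "11 + 8 = 20."
Actual: 11 + 8 = 19
Claimed: 20
Statement is FALSE → Bob lies → Knave

Knave


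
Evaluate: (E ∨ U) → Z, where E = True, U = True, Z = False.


E = True, U = True, Z = False
Step 1: E ∨ U = True OR True = True
Step 2: (True) → Z: false only when antecedent=True and Z=False.
Result: False

False


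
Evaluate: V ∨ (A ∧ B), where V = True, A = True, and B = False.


V = True, A = True, B = False
Step 1: A ∧ B = True AND False = False
Step 2: V ∨ False = True OR False = True
AND evaluated first (higher precedence); then OR applied.

True


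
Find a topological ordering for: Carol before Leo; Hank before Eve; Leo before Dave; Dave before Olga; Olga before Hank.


Constraints: Carol before Leo; Hank before Eve; Leo before Dave; Dave before Olga; Olga before Hank
Method: repeatedly schedule the remaining task that has no remaining task required before it.
  Step 1: remaining {Carol, Hank, Leo, Olga, Eve, Dave}; every task except Carol still has a predecessor pending → schedule Carol.
  Step 2: remaining {Hank, Leo, Olga, Eve, Dave}; every task except Leo still has a predecessor pending → schedule Leo.
  Step 3: remaining {Hank, Olga, Eve, Dave}; every task except Dave still has a predecessor pending → schedule Dave.
  Step 4: remaining {Hank, Olga, Eve}; every task except Olga still has a predecessor pending → schedule Olga.
  Step 5: remaining {Hank, Eve}; every task except Hank still has a predecessor pending → schedule Hank.
  Step 6: only Eve remains → schedule Eve.
Resulting order:

Carol → Leo → Dave → Olga → Hank → Eve


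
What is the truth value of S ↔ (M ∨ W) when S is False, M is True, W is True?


S = False, M = True, W = True
Step 1: M ∨ W = True OR True = True
Step 2: S ↔ (True): true when both sides have same truth value.
Result: False ↔ True = False

False


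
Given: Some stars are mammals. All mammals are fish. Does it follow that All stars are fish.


Premise 1: Some stars are mammals.
Premise 2: All mammals are fish.
Conclusion: All stars are fish.
Fallacy: illicit minor. The minor term (stars) is distributed in the conclusion ('All stars ...') but undistributed in its premise ('Some stars are mammals' doesn't cover all stars).
Only 'Some stars are fish' follows, not 'All'.

Invalid


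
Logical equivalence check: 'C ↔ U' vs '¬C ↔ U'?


Expression 1: C ↔ U
Expression 2: ¬C ↔ U
Truth table (C U | Expr1 Expr2):
  T T |   T     F   ← differ
  T F |   F     T   ← differ
  F T |   F     T   ← differ
  F F |   T     F   ← differ
Counterexample: C=T, U=T gives Expr1 = T but Expr2 = F, so the expressions are NOT logically equivalent.

No


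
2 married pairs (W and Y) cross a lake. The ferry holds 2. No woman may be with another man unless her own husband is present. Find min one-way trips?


Label couples W and Y.
1. WW+WY → (far: WW,WY; near: HW,HY)
2. WW ←   (far: WY; near: HW,HY,WW)
3. HW+HY → (far: HW,HY,WY; near: WW)
4. HW ←   (far: HY,WY; near: HW,WW)  — HW returns, since WW is alone on near bank
5. HW+WW → (far: all four; near: empty)
Every state respects the constraint.
Minimum trips = 5

5


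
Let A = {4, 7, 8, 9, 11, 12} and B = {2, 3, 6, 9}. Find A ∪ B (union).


A = {4, 7, 8, 9, 11, 12}
B = {2, 3, 6, 9}
Operation: union
All elements combined: 2, 3, 4, 6, 7, 8, 9, 11, 12

{2, 3, 4, 6, 7, 8, 9, 11, 12}


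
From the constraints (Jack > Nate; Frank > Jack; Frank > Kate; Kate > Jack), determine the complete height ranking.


Constraints: Jack > Nate; Frank > Jack; Frank > Kate; Kate > Jack
Method: at each step, the next-highest is the one remaining person who never appears on the smaller side of a constraint between remaining people.
  Step 1: remaining {Frank, Nate, Jack, Kate}; on the smaller side: {Nate, Jack, Kate} → Frank is next (Frank > Jack; Frank > Kate).
  Step 2: remaining {Nate, Jack, Kate}; on the smaller side: {Nate, Jack} → Kate is next (Kate > Jack).
  Step 3: remaining {Nate, Jack}; on the smaller side: {Nate} → Jack is next (Jack > Nate).
  Step 4: only Nate remains → lowest.
Final ranking (highest to lowest):

Frank > Kate > Jack > Nate


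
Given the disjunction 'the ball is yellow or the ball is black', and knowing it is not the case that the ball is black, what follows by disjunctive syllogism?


Disjunctive syllogism: P ∨ Q, ¬P ⊢ Q
Disjunction: the ball is yellow ∨ the ball is black
We know it is not the case that the ball is black.
By disjunctive syllogism, the other disjunct must be true.

The ball is yellow


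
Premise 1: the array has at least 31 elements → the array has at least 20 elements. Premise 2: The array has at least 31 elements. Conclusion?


Modus ponens: P → Q, P ⊢ Q
P: the array has at least 31 elements
Q: the array has at least 20 elements
We have P → Q and P is true.
By modus ponens, Q must be true.

The array has at least 20 elements


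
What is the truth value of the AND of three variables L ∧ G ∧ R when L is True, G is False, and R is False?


L = True, G = False, R = False
Step 1: L ∧ G = True AND False = False
Step 2: (False) ∧ R = (False) AND False = False
AND is true only when ALL operands are true.

False


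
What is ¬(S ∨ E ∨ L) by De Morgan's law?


De Morgan's law: ¬(P ∨ Q ∨ R) ≡ ¬P ∧ ¬Q ∧ ¬R
¬(S ∨ E ∨ L) = ¬S ∧ ¬E ∧ ¬L

¬S ∧ ¬E ∧ ¬L


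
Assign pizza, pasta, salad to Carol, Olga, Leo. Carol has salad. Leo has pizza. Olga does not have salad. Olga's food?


From clues:
  Leo → pizza
  Carol → salad
By elimination, Olga gets the remaining.

pasta


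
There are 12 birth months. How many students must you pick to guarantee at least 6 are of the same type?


Pigeonhole: to guarantee k in one of n categories, need (k-1)×n + 1.
k = 6, n = 12
Minimum = (6-1) × 12 + 1 = 5 × 12 + 1

61


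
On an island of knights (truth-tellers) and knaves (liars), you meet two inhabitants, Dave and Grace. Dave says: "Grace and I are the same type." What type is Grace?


Dave says: "Grace and I are the same type."
Case 1: Dave is a Knight (truth-teller)
  Statement is true → they ARE the same → Grace is also a Knight
Case 2: Dave is a Knave (liar)
  Statement is false → they are NOT the same → Grace is a Knight
In both cases, Grace is a Knight.

Knight


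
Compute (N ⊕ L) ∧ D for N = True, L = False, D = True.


N = True, L = False, D = True
Step 1: N ⊕ L = True XOR False = True
Step 2: True ∧ D = True AND True = True
XOR true when exactly one of N,L is true; then AND with D.

True


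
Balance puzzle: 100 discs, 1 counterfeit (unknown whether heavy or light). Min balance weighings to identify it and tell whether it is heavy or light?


Let n = 100. 200 possibilities (n discs × lighter/heavier); each weighing has 3 outcomes.
Bound for k weighings: say the first weighing puts j discs on each pan. If it tips, the 2j weighed discs remain suspects (each with a known direction) and k-1 weighings give 3^(k-1) outcomes; 3^(k-1) is odd, so 2j ≤ 3^(k-1) - 1. If it balances, the n - 2j unweighed discs remain with direction unknown: 2(n - 2j) ≤ 3^(k-1) - 1 by the same parity argument. Adding, n ≤ (3^(k-1) - 1) + (3^(k-1) - 1)/2 = (3^k - 3)/2, and the classical three-group strategy achieves this (3 discs in 2 weighings, 12 in 3, 39 in 4, 120 in 5).
So we need the smallest k with (3^k - 3)/2 ≥ 100.
k = 4: (3^4 - 3)/2 = 39 < 100 ✗
k = 5: (3^5 - 3)/2 = 120 ≥ 100 ✓

5


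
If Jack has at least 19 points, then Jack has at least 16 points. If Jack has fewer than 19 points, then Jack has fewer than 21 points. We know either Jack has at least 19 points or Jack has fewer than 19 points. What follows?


Constructive dilemma: (P → Q) ∧ (R → S), P ∨ R ⊢ Q ∨ S
Premise 1: Jack has at least 19 points → Jack has at least 16 points
Premise 2: Jack has fewer than 19 points → Jack has fewer than 21 points
Premise 3: Jack has at least 19 points ∨ Jack has fewer than 19 points
Case 1: Assuming Jack has at least 19 points, then by Premise 1, Jack has at least 16 points.
Case 2: Assuming Jack has fewer than 19 points, then by Premise 2, Jack has fewer than 21 points.
Since one of Jack has at least 19 points or Jack has fewer than 19 points must hold, we get Jack has at least 16 points or Jack has fewer than 21 points.

Jack has at least 16 points or Jack has fewer than 21 points.


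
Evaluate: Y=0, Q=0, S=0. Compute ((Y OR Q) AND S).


Y OR Q = 0|0 = 0
0 AND 0 = 0

0


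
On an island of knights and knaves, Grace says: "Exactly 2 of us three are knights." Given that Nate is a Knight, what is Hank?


Grace claims exactly 2 knights among Grace, Nate, Hank.
Given: Nate is a Knight.

Case 1: Grace is a Knight (tells truth)
  Then exactly 2 of the three are knights.
  Counting Grace, Nate: 2 knight(s) so far. Need 0 more → Hank = Knave.
Case 2: Grace is a Knave (lies)
  Then the count is NOT 2.
  If Hank = Knight, count = 2 = 2 → claim would be true, contradicts lie.
  If Hank = Knave, count = 1 ≠ 2 → lie confirmed ✓

Hank is a Knave.

Knave


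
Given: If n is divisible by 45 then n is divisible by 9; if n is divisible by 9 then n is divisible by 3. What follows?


Hypothetical syllogism: P → Q, Q → R ⊢ P → R
Premise 1: n is divisible by 45 → n is divisible by 9
Premise 2: n is divisible by 9 → n is divisible by 3
Chain the implications: the middle term (n is divisible by 9) links the two.
Conclusion: If n is divisible by 45, then n is divisible by 3.

If n is divisible by 45, then n is divisible by 3.


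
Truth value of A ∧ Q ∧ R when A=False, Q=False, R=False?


A = False, Q = False, R = False
Expression: A ∧ Q ∧ R
Step 1: A ∧ Q = False AND False = False
Step 2: (False) ∧ R = False AND False = False

False


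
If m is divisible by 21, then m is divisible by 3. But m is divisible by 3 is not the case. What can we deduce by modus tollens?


Modus tollens: P → Q, ¬Q ⊢ ¬P
P: m is divisible by 21
Q: m is divisible by 3
We have P → Q and Q is false.
By modus tollens, P must be false.

It is not the case that m is divisible by 21


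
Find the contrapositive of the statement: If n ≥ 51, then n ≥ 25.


Original: If n ≥ 51, then n ≥ 25
Contrapositive: If ¬Q, then ¬P
Negate Q: not (n ≥ 25)
Negate P: not (n ≥ 51)

If not (n ≥ 25), then not (n ≥ 51).


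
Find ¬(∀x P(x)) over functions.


Original: ∀x P(x)
Rule: ¬∀→∃, ¬∃→∀, negate predicate.
Negation: ∃x ¬P(x)

∃x ¬P(x)


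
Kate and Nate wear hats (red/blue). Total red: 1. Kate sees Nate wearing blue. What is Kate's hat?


Total red = 1, Nate = blue
Red accounted for: 0
Remaining for Kate: 1
Kate's hat is red.

red


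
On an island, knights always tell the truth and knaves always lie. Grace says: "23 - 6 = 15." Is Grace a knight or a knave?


Statement: "23 - 6 = 15."
Actual: 23 - 6 = 17
Claimed: 15
Statement is FALSE → Grace lies → Knave

Knave


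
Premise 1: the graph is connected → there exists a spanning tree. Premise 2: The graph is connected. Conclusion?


Modus ponens: P → Q, P ⊢ Q
P: the graph is connected
Q: there exists a spanning tree
We have P → Q and P is true.
By modus ponens, Q must be true.

There exists a spanning tree


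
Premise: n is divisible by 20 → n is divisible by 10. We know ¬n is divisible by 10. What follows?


Modus tollens: P → Q, ¬Q ⊢ ¬P
P: n is divisible by 20
Q: n is divisible by 10
We have P → Q and Q is false.
By modus tollens, P must be false.

It is not the case that n is divisible by 20


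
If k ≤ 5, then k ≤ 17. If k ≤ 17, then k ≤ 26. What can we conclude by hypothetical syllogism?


Hypothetical syllogism: P → Q, Q → R ⊢ P → R
Premise 1: k ≤ 5 → k ≤ 17
Premise 2: k ≤ 17 → k ≤ 26
Chain the implications: the middle term (k ≤ 17) links the two.
Conclusion: If k ≤ 5, then k ≤ 26.

If k ≤ 5, then k ≤ 26.


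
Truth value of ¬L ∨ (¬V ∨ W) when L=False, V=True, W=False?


L = False, V = True, W = False
Expression: ¬L ∨ (¬V ∨ W)
Step 1: ¬V = NOT True = False
Step 2: ¬V ∨ W = False OR False = False
Step 3: ¬L = NOT False = True
Step 4: (True) ∨ (False) = True OR False = True

True


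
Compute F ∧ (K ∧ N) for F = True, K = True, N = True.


F = True, K = True, N = True
Step 1: K ∧ N = True AND True = True
Step 2: F ∧ True = True AND True = True
AND is true only when ALL operands are true.

True


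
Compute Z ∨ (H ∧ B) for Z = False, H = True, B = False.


Z = False, H = True, B = False
Step 1: H ∧ B = True AND False = False
Step 2: Z ∨ False = False OR False = False
AND evaluated first (higher precedence); then OR applied.

False


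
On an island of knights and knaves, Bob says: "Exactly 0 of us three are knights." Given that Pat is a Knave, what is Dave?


Bob claims exactly 0 knights among Bob, Pat, Dave.
Given: Pat is a Knave.

Case 1: Bob is a Knight (tells truth)
  Then exactly 0 of the three are knights.
  Counting Bob, Pat: 1 knight(s) so far. Need -1 more → impossible.
Case 2: Bob is a Knave (lies)
  Then the count is NOT 0.
  If Dave = Knave, count = 0 = 0 → claim would be true, contradicts lie.
  If Dave = Knight, count = 1 ≠ 0 → lie confirmed ✓

Dave is a Knight.

Knight


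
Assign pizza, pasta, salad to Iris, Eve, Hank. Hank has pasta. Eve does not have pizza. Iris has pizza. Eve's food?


From clues:
  Hank → pasta
  Iris → pizza
By elimination, Eve gets the remaining.

salad


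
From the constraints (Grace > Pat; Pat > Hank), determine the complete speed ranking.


Constraints: Grace > Pat; Pat > Hank
Method: at each step, the next-highest is the one remaining person who never appears on the smaller side of a constraint between remaining people.
  Step 1: remaining {Hank, Grace, Pat}; on the smaller side: {Hank, Pat} → Grace is next (Grace > Pat).
  Step 2: remaining {Hank, Pat}; on the smaller side: {Hank} → Pat is next (Pat > Hank).
  Step 3: only Hank remains → lowest.
Final ranking (highest to lowest):

Grace > Pat > Hank


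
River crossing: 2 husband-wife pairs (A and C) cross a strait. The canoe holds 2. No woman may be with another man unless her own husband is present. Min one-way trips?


Label couples A and C.
1. WA+WC → (far: WA,WC; near: HA,HC)
2. WA ←   (far: WC; near: HA,HC,WA)
3. HA+HC → (far: HA,HC,WC; near: WA)
4. HA ←   (far: HC,WC; near: HA,WA)  — HA returns, since WA is alone on near bank
5. HA+WA → (far: all four; near: empty)
Every state respects the constraint.
Minimum trips = 5

5


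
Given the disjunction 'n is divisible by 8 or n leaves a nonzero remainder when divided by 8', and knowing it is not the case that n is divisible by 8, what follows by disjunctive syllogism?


Disjunctive syllogism: P ∨ Q, ¬P ⊢ Q
Disjunction: n is divisible by 8 ∨ n leaves a nonzero remainder when divided by 8
We know it is not the case that n is divisible by 8.
By disjunctive syllogism, the other disjunct must be true.

n leaves a nonzero remainder when divided by 8


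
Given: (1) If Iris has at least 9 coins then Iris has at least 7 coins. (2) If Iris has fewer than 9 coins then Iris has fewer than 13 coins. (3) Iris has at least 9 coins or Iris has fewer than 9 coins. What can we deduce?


Constructive dilemma: (P → Q) ∧ (R → S), P ∨ R ⊢ Q ∨ S
Premise 1: Iris has at least 9 coins → Iris has at least 7 coins
Premise 2: Iris has fewer than 9 coins → Iris has fewer than 13 coins
Premise 3: Iris has at least 9 coins ∨ Iris has fewer than 9 coins
Case 1: Assuming Iris has at least 9 coins, then by Premise 1, Iris has at least 7 coins.
Case 2: Assuming Iris has fewer than 9 coins, then by Premise 2, Iris has fewer than 13 coins.
Since one of Iris has at least 9 coins or Iris has fewer than 9 coins must hold, we get Iris has at least 7 coins or Iris has fewer than 13 coins.

Iris has at least 7 coins or Iris has fewer than 13 coins.


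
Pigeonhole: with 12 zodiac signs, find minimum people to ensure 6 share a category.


Pigeonhole: to guarantee k in one of n categories, need (k-1)×n + 1.
k = 6, n = 12
Minimum = (6-1) × 12 + 1 = 5 × 12 + 1

61


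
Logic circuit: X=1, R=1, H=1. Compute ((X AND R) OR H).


X AND R = 1&1 = 1
1 OR 1 = 1

1


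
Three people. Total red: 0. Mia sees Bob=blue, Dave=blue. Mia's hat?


Total red = 0, seen red = 0
Own red = 0 - 0 = 0
Mia's hat is blue.

blue


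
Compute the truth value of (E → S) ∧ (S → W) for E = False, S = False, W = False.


E = False, S = False, W = False
Step 1: E → S is false only when E=True and S=False. Result: True
Step 2: S → W is false only when S=True and W=False. Result: True
Step 3: True ∧ True = True

True


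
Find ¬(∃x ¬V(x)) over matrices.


Original: ∃x ¬V(x)
Rule: ¬∀→∃, ¬∃→∀, negate predicate.
Negation: ∀x V(x)

∀x V(x)


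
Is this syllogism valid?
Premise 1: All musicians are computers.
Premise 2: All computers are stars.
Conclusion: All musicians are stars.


Premise 1: All musicians are computers.
Premise 2: All computers are stars.
Conclusion: All musicians are stars.
Barbara syllogism (AAA-1): All A are B, All B are C → All A are C.
Middle term (computers) distributed in premise 2.

Valid


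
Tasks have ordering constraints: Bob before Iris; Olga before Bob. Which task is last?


Constraints: Bob before Iris; Olga before Bob
The last task can have nothing scheduled after it, so it must never appear on the left of a 'before'.
Tasks appearing before some other task: Bob, Olga.
The only task not in that list is Iris → it is last.

Iris


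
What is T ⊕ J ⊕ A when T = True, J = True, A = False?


T = True, J = True, A = False
Step 1: T ⊕ J = True XOR True = False
Step 2: False ⊕ A = False XOR False = False
XOR is true when an odd number of operands are true.

False


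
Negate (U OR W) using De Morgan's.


De Morgan's law: ¬(P ∨ Q) ≡ ¬P ∧ ¬Q
¬(U ∨ W) = ¬U ∧ ¬W

¬U ∧ ¬W


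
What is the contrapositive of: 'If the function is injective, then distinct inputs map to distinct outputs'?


Original: If the function is injective, then distinct inputs map to distinct outputs
Contrapositive: If ¬Q, then ¬P
Negate Q: not (distinct inputs map to distinct outputs)
Negate P: not (the function is injective)

If not (distinct inputs map to distinct outputs), then not (the function is injective).


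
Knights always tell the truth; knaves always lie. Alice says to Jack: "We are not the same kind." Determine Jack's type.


Alice says: "We are not the same kind."
Case 1: Alice is a Knight (truth-teller)
  Statement is true → they ARE different → Jack is a Knave
Case 2: Alice is a Knave (liar)
  Statement is false → they are NOT different → Jack is a Knave
In both cases, Jack is a Knave.

Knave


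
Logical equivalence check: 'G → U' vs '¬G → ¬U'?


Expression 1: G → U
Expression 2: ¬G → ¬U
Truth table (G U | Expr1 Expr2):
  T T |   T     T
  T F |   F     T   ← differ
  F T |   T     F   ← differ
  F F |   T     T
Counterexample: G=T, U=F gives Expr1 = F but Expr2 = T, so the expressions are NOT logically equivalent.

No


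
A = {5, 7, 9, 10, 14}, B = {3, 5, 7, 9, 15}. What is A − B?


A = {5, 7, 9, 10, 14}
B = {3, 5, 7, 9, 15}
Operation: difference A − B
In A but not B: 10, 14

{10, 14}


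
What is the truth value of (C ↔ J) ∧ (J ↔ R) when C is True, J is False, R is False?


C = True, J = False, R = False
Step 1: C ↔ J is true when C and J have the same value. Result: False
Step 2: J ↔ R is true when J and R have the same value. Result: True
Step 3: False ∧ True = False

False


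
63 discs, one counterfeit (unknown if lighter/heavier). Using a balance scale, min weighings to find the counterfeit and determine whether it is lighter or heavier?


Let n = 63. 126 possibilities (n discs × lighter/heavier); each weighing has 3 outcomes.
Bound for k weighings: say the first weighing puts j discs on each pan. If it tips, the 2j weighed discs remain suspects (each with a known direction) and k-1 weighings give 3^(k-1) outcomes; 3^(k-1) is odd, so 2j ≤ 3^(k-1) - 1. If it balances, the n - 2j unweighed discs remain with direction unknown: 2(n - 2j) ≤ 3^(k-1) - 1 by the same parity argument. Adding, n ≤ (3^(k-1) - 1) + (3^(k-1) - 1)/2 = (3^k - 3)/2, and the classical three-group strategy achieves this (3 discs in 2 weighings, 12 in 3, 39 in 4, 120 in 5).
So we need the smallest k with (3^k - 3)/2 ≥ 63.
k = 4: (3^4 - 3)/2 = 39 < 63 ✗
k = 5: (3^5 - 3)/2 = 120 ≥ 63 ✓

5


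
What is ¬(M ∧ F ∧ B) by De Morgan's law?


De Morgan's law: ¬(P ∧ Q ∧ R) ≡ ¬P ∨ ¬Q ∨ ¬R
¬(M ∧ F ∧ B) = ¬M ∨ ¬F ∨ ¬B

¬M ∨ ¬F ∨ ¬B


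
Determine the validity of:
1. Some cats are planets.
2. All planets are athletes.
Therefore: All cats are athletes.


Premise 1: Some cats are planets.
Premise 2: All planets are athletes.
Conclusion: All cats are athletes.
Fallacy: illicit minor. The minor term (cats) is distributed in the conclusion ('All cats ...') but undistributed in its premise ('Some cats are planets' doesn't cover all cats).
Only 'Some cats are athletes' follows, not 'All'.

Invalid


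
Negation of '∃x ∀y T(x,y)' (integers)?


Original: ∃x ∀y T(x,y)
Rule: ¬∀→∃, ¬∃→∀, negate predicate.
Negation: ∀x ∃y ¬T(x,y)

∀x ∃y ¬T(x,y)


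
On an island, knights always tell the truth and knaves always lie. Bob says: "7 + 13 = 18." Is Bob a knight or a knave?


Statement: "7 + 13 = 18."
Actual: 7 + 13 = 20
Claimed: 18
Statement is FALSE → Bob lies → Knave

Knave


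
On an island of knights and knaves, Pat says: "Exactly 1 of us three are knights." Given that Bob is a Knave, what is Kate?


Pat claims exactly 1 knights among Pat, Bob, Kate.
Given: Bob is a Knave.

Case 1: Pat is a Knight (tells truth)
  Then exactly 1 of the three are knights.
  Counting Pat, Bob: 1 knight(s) so far. Need 0 more → Kate = Knave.
Case 2: Pat is a Knave (lies)
  Then the count is NOT 1.
  If Kate = Knight, count = 1 = 1 → claim would be true, contradicts lie.
  If Kate = Knave, count = 0 ≠ 1 → lie confirmed ✓

Kate is a Knave.

Knave


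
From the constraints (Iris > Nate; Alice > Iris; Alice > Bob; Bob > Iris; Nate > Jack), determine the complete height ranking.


Constraints: Iris > Nate; Alice > Iris; Alice > Bob; Bob > Iris; Nate > Jack
Method: at each step, the next-highest is the one remaining person who never appears on the smaller side of a constraint between remaining people.
  Step 1: remaining {Bob, Iris, Jack, Alice, Nate}; on the smaller side: {Bob, Iris, Jack, Nate} → Alice is next (Alice > Iris; Alice > Bob).
  Step 2: remaining {Bob, Iris, Jack, Nate}; on the smaller side: {Iris, Jack, Nate} → Bob is next (Bob > Iris).
  Step 3: remaining {Iris, Jack, Nate}; on the smaller side: {Jack, Nate} → Iris is next (Iris > Nate).
  Step 4: remaining {Jack, Nate}; on the smaller side: {Jack} → Nate is next (Nate > Jack).
  Step 5: only Jack remains → lowest.
Final ranking (highest to lowest):

Alice > Bob > Iris > Nate > Jack


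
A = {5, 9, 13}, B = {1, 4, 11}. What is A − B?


A = {5, 9, 13}
B = {1, 4, 11}
Operation: difference A − B
In A but not B: 5, 9, 13

{5, 9, 13}


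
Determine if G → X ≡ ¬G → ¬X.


Expression 1: G → X
Expression 2: ¬G → ¬X
Truth table (G X | Expr1 Expr2):
  T T |   T     T
  T F |   F     T   ← differ
  F T |   T     F   ← differ
  F F |   T     T
Counterexample: G=T, X=F gives Expr1 = F but Expr2 = T, so the expressions are NOT logically equivalent.

No


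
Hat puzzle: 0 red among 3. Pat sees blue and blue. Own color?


Total red = 0, seen red = 0
Own red = 0 - 0 = 0
Pat's hat is blue.

blue


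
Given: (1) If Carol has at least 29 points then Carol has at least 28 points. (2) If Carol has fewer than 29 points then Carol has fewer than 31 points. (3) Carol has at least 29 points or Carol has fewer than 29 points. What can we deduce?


Constructive dilemma: (P → Q) ∧ (R → S), P ∨ R ⊢ Q ∨ S
Premise 1: Carol has at least 29 points → Carol has at least 28 points
Premise 2: Carol has fewer than 29 points → Carol has fewer than 31 points
Premise 3: Carol has at least 29 points ∨ Carol has fewer than 29 points
Case 1: Assuming Carol has at least 29 points, then by Premise 1, Carol has at least 28 points.
Case 2: Assuming Carol has fewer than 29 points, then by Premise 2, Carol has fewer than 31 points.
Since one of Carol has at least 29 points or Carol has fewer than 29 points must hold, we get Carol has at least 28 points or Carol has fewer than 31 points.

Carol has at least 28 points or Carol has fewer than 31 points.


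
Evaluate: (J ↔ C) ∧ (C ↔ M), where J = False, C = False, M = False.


J = False, C = False, M = False
Step 1: J ↔ C is true when J and C have the same value. Result: True
Step 2: C ↔ M is true when C and M have the same value. Result: True
Step 3: True ∧ True = True

True


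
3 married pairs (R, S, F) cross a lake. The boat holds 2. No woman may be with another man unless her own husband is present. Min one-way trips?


Label couples R, S, F (H = husband, W = wife).
Counting alone: 6 people, the boat carries 2 and someone must bring it back, so each round trip nets at most +1 on the far side until the last crossing → at least 9 trips. The jealousy constraint makes 9 impossible; the shortest valid schedule has 11:
1. WR+WS →  (far: WR,WS; near: HR,HS,HF,WF)
2. WR ←       (far: WS; near: HR,HS,HF,WR,WF)
3. WR+WF →  (far: WR,WS,WF; near: HR,HS,HF)
4. WR ←       (far: WS,WF; near: HR,HS,HF,WR)
5. HS+HF →  (far: HS,WS,HF,WF; near: HR,WR)
6. HS+WS ←  (far: HF,WF; near: HR,WR,HS,WS)
7. HR+HS →  (far: HR,HS,HF,WF; near: WR,WS)
8. WF ←       (far: HR,HS,HF; near: WR,WS,WF)
9. WR+WS →  (far: HR,WR,HS,WS,HF; near: WF)
10. HF ←      (far: HR,WR,HS,WS; near: HF,WF)
11. HF+WF → (far: all six; near: empty)
In every state each wife is either with her husband or with no other man.
Minimum trips = 11

11


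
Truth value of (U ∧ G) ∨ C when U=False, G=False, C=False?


U = False, G = False, C = False
Expression: (U ∧ G) ∨ C
Step 1: U ∧ G = False AND False = False
Step 2: (False) ∨ C = False OR False = False

False


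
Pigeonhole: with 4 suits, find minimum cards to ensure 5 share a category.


Pigeonhole: to guarantee k in one of n categories, need (k-1)×n + 1.
k = 5, n = 4
Minimum = (5-1) × 4 + 1 = 4 × 4 + 1

17


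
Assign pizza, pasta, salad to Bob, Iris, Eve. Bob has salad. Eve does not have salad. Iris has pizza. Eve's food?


From clues:
  Iris → pizza
  Bob → salad
By elimination, Eve gets the remaining.

pasta


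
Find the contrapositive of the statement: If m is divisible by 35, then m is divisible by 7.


Original: If m is divisible by 35, then m is divisible by 7
Contrapositive: If ¬Q, then ¬P
Negate Q: not (m is divisible by 7)
Negate P: not (m is divisible by 35)

If not (m is divisible by 7), then not (m is divisible by 35).


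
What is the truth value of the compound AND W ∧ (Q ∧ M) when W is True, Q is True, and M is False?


W = True, Q = True, M = False
Step 1: Q ∧ M = True AND False = False
Step 2: W ∧ False = True AND False = False
AND is true only when ALL operands are true.

False


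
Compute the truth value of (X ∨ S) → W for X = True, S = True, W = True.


X = True, S = True, W = True
Step 1: X ∨ S = True OR True = True
Step 2: (True) → W: false only when antecedent=True and W=False.
Result: True

True


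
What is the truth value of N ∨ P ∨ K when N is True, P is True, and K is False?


N = True, P = True, K = False
Step 1: N ∨ P = True OR True = True
Step 2: True ∨ K = True OR False = True
OR is true when at least one operand is true.

True


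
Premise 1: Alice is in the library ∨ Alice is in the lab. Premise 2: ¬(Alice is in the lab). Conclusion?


Disjunctive syllogism: P ∨ Q, ¬P ⊢ Q
Disjunction: Alice is in the library ∨ Alice is in the lab
We know it is not the case that Alice is in the lab.
By disjunctive syllogism, the other disjunct must be true.

Alice is in the library


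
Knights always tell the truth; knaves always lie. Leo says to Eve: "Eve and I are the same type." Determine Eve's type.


Leo says: "Eve and I are the same type."
Case 1: Leo is a Knight (truth-teller)
  Statement is true → they ARE the same → Eve is also a Knight
Case 2: Leo is a Knave (liar)
  Statement is false → they are NOT the same → Eve is a Knight
In both cases, Eve is a Knight.

Knight


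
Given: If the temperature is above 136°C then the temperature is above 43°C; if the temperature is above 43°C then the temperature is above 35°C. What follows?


Hypothetical syllogism: P → Q, Q → R ⊢ P → R
Premise 1: the temperature is above 136°C → the temperature is above 43°C
Premise 2: the temperature is above 43°C → the temperature is above 35°C
Chain the implications: the middle term (the temperature is above 43°C) links the two.
Conclusion: If the temperature is above 136°C, then the temperature is above 35°C.

If the temperature is above 136°C, then the temperature is above 35°C.


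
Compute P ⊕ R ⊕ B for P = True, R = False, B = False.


P = True, R = False, B = False
Step 1: P ⊕ R = True XOR False = True
Step 2: True ⊕ B = True XOR False = True
XOR is true when an odd number of operands are true.

True


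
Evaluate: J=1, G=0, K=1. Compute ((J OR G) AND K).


J OR G = 1|0 = 1
1 AND 1 = 1

1


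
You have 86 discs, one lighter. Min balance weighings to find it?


Each weighing has 3 outcomes (left heavy / balance / right heavy), so k weighings distinguish at most 3^k cases; splitting into three near-equal groups achieves this.
Need 3^k ≥ 86: 3^4 = 81 < 86 ≤ 3^5 = 243
k = ⌈log₃(86)⌉ = 5

5


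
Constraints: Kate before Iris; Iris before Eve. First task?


Constraints: Kate before Iris; Iris before Eve
The first task can have nothing scheduled before it, so it must never appear on the right of a 'before'.
Tasks appearing after some 'before': Iris, Eve.
The only task not in that list is Kate → it is first.

Kate


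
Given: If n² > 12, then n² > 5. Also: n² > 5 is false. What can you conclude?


Modus tollens: P → Q, ¬Q ⊢ ¬P
P: n² > 12
Q: n² > 5
We have P → Q and Q is false.
By modus tollens, P must be false.

It is not the case that n² > 12


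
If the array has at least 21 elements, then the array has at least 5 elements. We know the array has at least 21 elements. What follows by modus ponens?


Modus ponens: P → Q, P ⊢ Q
P: the array has at least 21 elements
Q: the array has at least 5 elements
We have P → Q and P is true.
By modus ponens, Q must be true.

The array has at least 5 elements


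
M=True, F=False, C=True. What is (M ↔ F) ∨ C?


M = True, F = False, C = True
Expression: (M ↔ F) ∨ C
Step 1: M ↔ F = (True iff False) (true when values match) = False
Step 2: (False) ∨ C = False OR True = True

True


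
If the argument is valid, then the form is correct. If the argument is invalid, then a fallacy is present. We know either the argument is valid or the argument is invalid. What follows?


Constructive dilemma: (P → Q) ∧ (R → S), P ∨ R ⊢ Q ∨ S
Premise 1: the argument is valid → the form is correct
Premise 2: the argument is invalid → a fallacy is present
Premise 3: the argument is valid ∨ the argument is invalid
Case 1: Assuming the argument is valid, then by Premise 1, the form is correct.
Case 2: Assuming the argument is invalid, then by Premise 2, a fallacy is present.
Since one of the argument is valid or the argument is invalid must hold, we get the form is correct or a fallacy is present.

The form is correct or a fallacy is present.


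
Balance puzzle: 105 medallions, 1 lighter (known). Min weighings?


Each weighing has 3 outcomes (left heavy / balance / right heavy), so k weighings distinguish at most 3^k cases; splitting into three near-equal groups achieves this.
Need 3^k ≥ 105: 3^4 = 81 < 105 ≤ 3^5 = 243
k = ⌈log₃(105)⌉ = 5

5


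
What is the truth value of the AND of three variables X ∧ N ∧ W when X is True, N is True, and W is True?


X = True, N = True, W = True
Step 1: X ∧ N = True AND True = True
Step 2: (True) ∧ W = (True) AND True = True
AND is true only when ALL operands are true.

True


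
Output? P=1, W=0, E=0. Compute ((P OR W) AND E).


P OR W = 1|0 = 1
1 AND 0 = 0

0


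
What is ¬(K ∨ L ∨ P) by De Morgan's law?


De Morgan's law: ¬(P ∨ Q ∨ R) ≡ ¬P ∧ ¬Q ∧ ¬R
¬(K ∨ L ∨ P) = ¬K ∧ ¬L ∧ ¬P

¬K ∧ ¬L ∧ ¬P


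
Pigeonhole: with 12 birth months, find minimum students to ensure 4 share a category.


Pigeonhole: to guarantee k in one of n categories, need (k-1)×n + 1.
k = 4, n = 12
Minimum = (4-1) × 12 + 1 = 3 × 12 + 1

37


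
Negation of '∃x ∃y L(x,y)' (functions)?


Original: ∃x ∃y L(x,y)
Rule: ¬∀→∃, ¬∃→∀, negate predicate.
Negation: ∀x ∀y ¬L(x,y)

∀x ∀y ¬L(x,y)


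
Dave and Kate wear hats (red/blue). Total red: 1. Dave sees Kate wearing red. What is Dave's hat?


Total red = 1, Kate = red
Red accounted for: 1
Remaining for Dave: 0
Dave's hat is blue.

blue


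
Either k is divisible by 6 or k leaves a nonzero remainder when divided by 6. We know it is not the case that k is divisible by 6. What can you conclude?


Disjunctive syllogism: P ∨ Q, ¬P ⊢ Q
Disjunction: k is divisible by 6 ∨ k leaves a nonzero remainder when divided by 6
We know it is not the case that k is divisible by 6.
By disjunctive syllogism, the other disjunct must be true.

k leaves a nonzero remainder when divided by 6


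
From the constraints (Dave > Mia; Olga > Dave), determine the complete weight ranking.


Constraints: Dave > Mia; Olga > Dave
Method: at each step, the next-highest is the one remaining person who never appears on the smaller side of a constraint between remaining people.
  Step 1: remaining {Olga, Dave, Mia}; on the smaller side: {Dave, Mia} → Olga is next (Olga > Dave).
  Step 2: remaining {Dave, Mia}; on the smaller side: {Mia} → Dave is next (Dave > Mia).
  Step 3: only Mia remains → lowest.
Final ranking (highest to lowest):

Olga > Dave > Mia
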